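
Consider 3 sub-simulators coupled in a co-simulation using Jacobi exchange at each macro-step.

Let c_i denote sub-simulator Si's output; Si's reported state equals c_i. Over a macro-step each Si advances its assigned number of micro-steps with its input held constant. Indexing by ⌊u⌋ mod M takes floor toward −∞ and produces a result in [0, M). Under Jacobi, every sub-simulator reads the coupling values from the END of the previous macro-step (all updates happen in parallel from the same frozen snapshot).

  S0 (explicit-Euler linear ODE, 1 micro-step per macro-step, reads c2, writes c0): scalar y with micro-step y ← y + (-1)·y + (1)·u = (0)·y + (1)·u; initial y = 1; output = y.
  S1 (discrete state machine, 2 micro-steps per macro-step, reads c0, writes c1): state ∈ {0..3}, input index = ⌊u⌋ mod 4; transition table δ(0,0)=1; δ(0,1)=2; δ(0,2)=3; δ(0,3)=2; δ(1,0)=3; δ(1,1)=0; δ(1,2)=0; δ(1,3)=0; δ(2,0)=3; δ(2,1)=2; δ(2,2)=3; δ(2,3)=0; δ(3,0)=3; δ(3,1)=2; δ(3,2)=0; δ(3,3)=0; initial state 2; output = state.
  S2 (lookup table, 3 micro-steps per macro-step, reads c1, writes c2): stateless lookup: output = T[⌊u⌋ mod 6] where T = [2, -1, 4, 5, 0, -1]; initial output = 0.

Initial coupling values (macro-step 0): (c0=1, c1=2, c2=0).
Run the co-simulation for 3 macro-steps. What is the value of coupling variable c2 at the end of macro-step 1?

c2 at macro-step 1 = 4

macro 1: S0 reads c2=0 → after 1×micro: 0; S1 reads c0=1 → after 2×micro: 2; S2 reads c1=2 → after 3×micro: 4 ⇒ (c0=0, c1=2, c2=4)
macro 2: S0 reads c2=4 → after 1×micro: 4; S1 reads c0=0 → after 2×micro: 3; S2 reads c1=2 → after 3×micro: 4 ⇒ (c0=4, c1=3, c2=4)
macro 3: S0 reads c2=4 → after 1×micro: 4; S1 reads c0=4 → after 2×micro: 3; S2 reads c1=3 → after 3×micro: 5 ⇒ (c0=4, c1=3, c2=5)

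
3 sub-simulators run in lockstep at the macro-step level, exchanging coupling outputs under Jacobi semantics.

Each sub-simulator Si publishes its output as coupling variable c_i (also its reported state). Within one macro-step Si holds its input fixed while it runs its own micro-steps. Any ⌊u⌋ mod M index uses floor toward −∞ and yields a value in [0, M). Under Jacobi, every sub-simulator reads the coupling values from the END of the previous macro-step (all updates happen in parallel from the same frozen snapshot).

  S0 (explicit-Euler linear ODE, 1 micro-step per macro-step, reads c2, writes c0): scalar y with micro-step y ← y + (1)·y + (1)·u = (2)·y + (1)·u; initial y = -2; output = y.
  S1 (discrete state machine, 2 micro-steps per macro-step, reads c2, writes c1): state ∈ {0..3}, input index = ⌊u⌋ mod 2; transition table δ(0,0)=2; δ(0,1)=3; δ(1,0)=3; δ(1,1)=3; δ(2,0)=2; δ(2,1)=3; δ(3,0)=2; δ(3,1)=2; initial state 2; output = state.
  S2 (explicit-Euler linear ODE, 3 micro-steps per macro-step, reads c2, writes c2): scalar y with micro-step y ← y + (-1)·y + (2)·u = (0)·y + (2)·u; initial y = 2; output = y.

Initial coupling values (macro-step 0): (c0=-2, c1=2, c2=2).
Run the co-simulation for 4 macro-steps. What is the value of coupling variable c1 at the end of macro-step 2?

macro 1: S0 reads c2=2 → after 1×micro: -2; S1 reads c2=2 → after 2×micro: 2; S2 reads c2=2 → after 3×micro: 4 ⇒ (c0=-2, c1=2, c2=4)
macro 2: S0 reads c2=4 → after 1×micro: 0; S1 reads c2=4 → after 2×micro: 2; S2 reads c2=4 → after 3×micro: 8 ⇒ (c0=0, c1=2, c2=8)
macro 3: S0 reads c2=8 → after 1×micro: 8; S1 reads c2=8 → after 2×micro: 2; S2 reads c2=8 → after 3×micro: 16 ⇒ (c0=8, c1=2, c2=16)
macro 4: S0 reads c2=16 → after 1×micro: 32; S1 reads c2=16 → after 2×micro: 2; S2 reads c2=16 → after 3×micro: 32 ⇒ (c0=32, c1=2, c2=32)

c1 at macro-step 2 = 2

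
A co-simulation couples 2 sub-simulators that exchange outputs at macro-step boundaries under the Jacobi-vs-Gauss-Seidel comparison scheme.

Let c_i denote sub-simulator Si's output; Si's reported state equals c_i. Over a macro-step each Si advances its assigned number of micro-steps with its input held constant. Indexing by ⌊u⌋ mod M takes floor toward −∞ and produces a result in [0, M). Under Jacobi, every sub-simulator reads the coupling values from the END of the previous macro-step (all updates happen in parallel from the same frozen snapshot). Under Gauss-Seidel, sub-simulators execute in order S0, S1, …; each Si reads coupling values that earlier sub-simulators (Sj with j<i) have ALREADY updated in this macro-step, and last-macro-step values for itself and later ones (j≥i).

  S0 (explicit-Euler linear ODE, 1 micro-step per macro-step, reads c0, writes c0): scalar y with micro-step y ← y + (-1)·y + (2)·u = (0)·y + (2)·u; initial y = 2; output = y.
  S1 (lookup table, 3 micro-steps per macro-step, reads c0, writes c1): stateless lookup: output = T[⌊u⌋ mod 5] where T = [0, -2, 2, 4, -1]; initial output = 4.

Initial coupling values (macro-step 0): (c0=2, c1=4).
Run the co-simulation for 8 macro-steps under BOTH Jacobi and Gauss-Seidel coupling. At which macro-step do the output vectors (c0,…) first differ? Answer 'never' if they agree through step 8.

first divergence at macro-step: 1

[Jacobi] macro 1: S0 reads c0=2 → after 1×micro: 4; S1 reads c0=2 → after 3×micro: 2 ⇒ (c0=4, c1=2)
[Jacobi] macro 2: S0 reads c0=4 → after 1×micro: 8; S1 reads c0=4 → after 3×micro: -1 ⇒ (c0=8, c1=-1)
[Jacobi] macro 3: S0 reads c0=8 → after 1×micro: 16; S1 reads c0=8 → after 3×micro: 4 ⇒ (c0=16, c1=4)
[Jacobi] macro 4: S0 reads c0=16 → after 1×micro: 32; S1 reads c0=16 → after 3×micro: -2 ⇒ (c0=32, c1=-2)
[Jacobi] macro 5: S0 reads c0=32 → after 1×micro: 64; S1 reads c0=32 → after 3×micro: 2 ⇒ (c0=64, c1=2)
[Jacobi] macro 6: S0 reads c0=64 → after 1×micro: 128; S1 reads c0=64 → after 3×micro: -1 ⇒ (c0=128, c1=-1)
[Jacobi] macro 7: S0 reads c0=128 → after 1×micro: 256; S1 reads c0=128 → after 3×micro: 4 ⇒ (c0=256, c1=4)
[Jacobi] macro 8: S0 reads c0=256 → after 1×micro: 512; S1 reads c0=256 → after 3×micro: -2 ⇒ (c0=512, c1=-2)
[Gauss-Seidel] macro 1: S0 reads c0=2 → after 1×micro: 4; S1 reads c0=4 → after 3×micro: -1 ⇒ (c0=4, c1=-1)
[Gauss-Seidel] macro 2: S0 reads c0=4 → after 1×micro: 8; S1 reads c0=8 → after 3×micro: 4 ⇒ (c0=8, c1=4)
[Gauss-Seidel] macro 3: S0 reads c0=8 → after 1×micro: 16; S1 reads c0=16 → after 3×micro: -2 ⇒ (c0=16, c1=-2)
[Gauss-Seidel] macro 4: S0 reads c0=16 → after 1×micro: 32; S1 reads c0=32 → after 3×micro: 2 ⇒ (c0=32, c1=2)
[Gauss-Seidel] macro 5: S0 reads c0=32 → after 1×micro: 64; S1 reads c0=64 → after 3×micro: -1 ⇒ (c0=64, c1=-1)
[Gauss-Seidel] macro 6: S0 reads c0=64 → after 1×micro: 128; S1 reads c0=128 → after 3×micro: 4 ⇒ (c0=128, c1=4)
[Gauss-Seidel] macro 7: S0 reads c0=128 → after 1×micro: 256; S1 reads c0=256 → after 3×micro: -2 ⇒ (c0=256, c1=-2)
[Gauss-Seidel] macro 8: S0 reads c0=256 → after 1×micro: 512; S1 reads c0=512 → after 3×micro: 2 ⇒ (c0=512, c1=2)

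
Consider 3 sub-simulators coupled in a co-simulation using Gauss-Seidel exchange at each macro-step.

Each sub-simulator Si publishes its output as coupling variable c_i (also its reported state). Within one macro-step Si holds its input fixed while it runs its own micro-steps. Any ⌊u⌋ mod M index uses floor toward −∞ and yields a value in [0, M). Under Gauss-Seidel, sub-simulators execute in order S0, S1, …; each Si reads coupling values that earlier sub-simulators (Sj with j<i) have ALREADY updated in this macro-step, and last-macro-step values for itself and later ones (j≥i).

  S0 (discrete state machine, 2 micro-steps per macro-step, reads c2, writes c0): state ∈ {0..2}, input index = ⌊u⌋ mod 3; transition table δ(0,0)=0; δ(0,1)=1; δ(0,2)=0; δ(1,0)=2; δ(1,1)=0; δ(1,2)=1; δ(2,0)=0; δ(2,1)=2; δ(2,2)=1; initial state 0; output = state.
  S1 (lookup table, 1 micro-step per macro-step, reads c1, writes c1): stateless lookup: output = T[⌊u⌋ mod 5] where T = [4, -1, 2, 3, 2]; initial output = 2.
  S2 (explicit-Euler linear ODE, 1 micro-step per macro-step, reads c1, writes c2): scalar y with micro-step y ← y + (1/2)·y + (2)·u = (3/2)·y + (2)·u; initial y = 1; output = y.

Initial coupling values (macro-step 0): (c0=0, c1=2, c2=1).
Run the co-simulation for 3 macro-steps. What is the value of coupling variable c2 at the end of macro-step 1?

c2 at macro-step 1 = 11/2

macro 1: S0 reads c2=1 → after 2×micro: 0; S1 reads c1=2 → after 1×micro: 2; S2 reads c1=2 → after 1×micro: 11/2 ⇒ (c0=0, c1=2, c2=11/2)
macro 2: S0 reads c2=11/2 → after 2×micro: 0; S1 reads c1=2 → after 1×micro: 2; S2 reads c1=2 → after 1×micro: 49/4 ⇒ (c0=0, c1=2, c2=49/4)
macro 3: S0 reads c2=49/4 → after 2×micro: 0; S1 reads c1=2 → after 1×micro: 2; S2 reads c1=2 → after 1×micro: 179/8 ⇒ (c0=0, c1=2, c2=179/8)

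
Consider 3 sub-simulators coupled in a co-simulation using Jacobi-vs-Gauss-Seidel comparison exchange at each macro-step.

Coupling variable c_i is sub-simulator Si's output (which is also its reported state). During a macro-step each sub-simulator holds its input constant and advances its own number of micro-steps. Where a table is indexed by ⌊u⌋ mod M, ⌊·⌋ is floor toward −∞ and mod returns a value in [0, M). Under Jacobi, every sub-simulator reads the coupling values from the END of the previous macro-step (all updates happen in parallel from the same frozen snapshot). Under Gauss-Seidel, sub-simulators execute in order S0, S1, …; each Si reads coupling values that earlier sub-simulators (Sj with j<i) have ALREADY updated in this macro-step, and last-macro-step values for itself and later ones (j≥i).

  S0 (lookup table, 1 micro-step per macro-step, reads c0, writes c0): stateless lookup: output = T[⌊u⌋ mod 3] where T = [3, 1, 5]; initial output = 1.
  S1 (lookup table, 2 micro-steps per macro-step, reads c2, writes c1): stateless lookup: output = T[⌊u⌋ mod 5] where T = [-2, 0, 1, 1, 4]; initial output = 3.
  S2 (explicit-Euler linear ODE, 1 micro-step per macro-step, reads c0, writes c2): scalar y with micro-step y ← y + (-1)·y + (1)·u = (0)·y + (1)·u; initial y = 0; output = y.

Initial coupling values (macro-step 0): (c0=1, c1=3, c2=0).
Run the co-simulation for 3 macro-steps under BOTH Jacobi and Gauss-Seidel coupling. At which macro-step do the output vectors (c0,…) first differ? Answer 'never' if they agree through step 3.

[Jacobi] macro 1: S0 reads c0=1 → after 1×micro: 1; S1 reads c2=0 → after 2×micro: -2; S2 reads c0=1 → after 1×micro: 1 ⇒ (c0=1, c1=-2, c2=1)
[Jacobi] macro 2: S0 reads c0=1 → after 1×micro: 1; S1 reads c2=1 → after 2×micro: 0; S2 reads c0=1 → after 1×micro: 1 ⇒ (c0=1, c1=0, c2=1)
[Jacobi] macro 3: S0 reads c0=1 → after 1×micro: 1; S1 reads c2=1 → after 2×micro: 0; S2 reads c0=1 → after 1×micro: 1 ⇒ (c0=1, c1=0, c2=1)
[Gauss-Seidel] macro 1: S0 reads c0=1 → after 1×micro: 1; S1 reads c2=0 → after 2×micro: -2; S2 reads c0=1 → after 1×micro: 1 ⇒ (c0=1, c1=-2, c2=1)
[Gauss-Seidel] macro 2: S0 reads c0=1 → after 1×micro: 1; S1 reads c2=1 → after 2×micro: 0; S2 reads c0=1 → after 1×micro: 1 ⇒ (c0=1, c1=0, c2=1)
[Gauss-Seidel] macro 3: S0 reads c0=1 → after 1×micro: 1; S1 reads c2=1 → after 2×micro: 0; S2 reads c0=1 → after 1×micro: 1 ⇒ (c0=1, c1=0, c2=1)

first divergence at macro-step: never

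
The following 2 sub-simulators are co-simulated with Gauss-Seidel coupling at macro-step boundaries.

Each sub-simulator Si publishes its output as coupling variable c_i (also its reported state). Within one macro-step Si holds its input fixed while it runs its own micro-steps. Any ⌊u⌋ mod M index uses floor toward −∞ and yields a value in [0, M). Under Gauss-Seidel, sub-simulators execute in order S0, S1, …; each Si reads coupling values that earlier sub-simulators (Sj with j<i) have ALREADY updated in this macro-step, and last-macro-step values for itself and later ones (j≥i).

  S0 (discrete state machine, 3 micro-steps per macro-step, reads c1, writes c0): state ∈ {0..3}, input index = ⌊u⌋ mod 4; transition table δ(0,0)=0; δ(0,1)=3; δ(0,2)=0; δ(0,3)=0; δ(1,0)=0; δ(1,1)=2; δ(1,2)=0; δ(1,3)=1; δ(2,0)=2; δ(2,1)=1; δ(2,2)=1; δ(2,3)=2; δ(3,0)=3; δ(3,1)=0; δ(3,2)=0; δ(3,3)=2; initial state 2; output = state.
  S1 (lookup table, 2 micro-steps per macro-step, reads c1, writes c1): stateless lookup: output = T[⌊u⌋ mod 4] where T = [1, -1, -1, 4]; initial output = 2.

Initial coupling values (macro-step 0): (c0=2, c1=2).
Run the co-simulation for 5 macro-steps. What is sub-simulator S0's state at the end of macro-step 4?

macro 1: S0 reads c1=2 → after 3×micro: 0; S1 reads c1=2 → after 2×micro: -1 ⇒ (c0=0, c1=-1)
macro 2: S0 reads c1=-1 → after 3×micro: 0; S1 reads c1=-1 → after 2×micro: 4 ⇒ (c0=0, c1=4)
macro 3: S0 reads c1=4 → after 3×micro: 0; S1 reads c1=4 → after 2×micro: 1 ⇒ (c0=0, c1=1)
macro 4: S0 reads c1=1 → after 3×micro: 3; S1 reads c1=1 → after 2×micro: -1 ⇒ (c0=3, c1=-1)
macro 5: S0 reads c1=-1 → after 3×micro: 2; S1 reads c1=-1 → after 2×micro: 4 ⇒ (c0=2, c1=4)

S0 state at macro-step 4 = 3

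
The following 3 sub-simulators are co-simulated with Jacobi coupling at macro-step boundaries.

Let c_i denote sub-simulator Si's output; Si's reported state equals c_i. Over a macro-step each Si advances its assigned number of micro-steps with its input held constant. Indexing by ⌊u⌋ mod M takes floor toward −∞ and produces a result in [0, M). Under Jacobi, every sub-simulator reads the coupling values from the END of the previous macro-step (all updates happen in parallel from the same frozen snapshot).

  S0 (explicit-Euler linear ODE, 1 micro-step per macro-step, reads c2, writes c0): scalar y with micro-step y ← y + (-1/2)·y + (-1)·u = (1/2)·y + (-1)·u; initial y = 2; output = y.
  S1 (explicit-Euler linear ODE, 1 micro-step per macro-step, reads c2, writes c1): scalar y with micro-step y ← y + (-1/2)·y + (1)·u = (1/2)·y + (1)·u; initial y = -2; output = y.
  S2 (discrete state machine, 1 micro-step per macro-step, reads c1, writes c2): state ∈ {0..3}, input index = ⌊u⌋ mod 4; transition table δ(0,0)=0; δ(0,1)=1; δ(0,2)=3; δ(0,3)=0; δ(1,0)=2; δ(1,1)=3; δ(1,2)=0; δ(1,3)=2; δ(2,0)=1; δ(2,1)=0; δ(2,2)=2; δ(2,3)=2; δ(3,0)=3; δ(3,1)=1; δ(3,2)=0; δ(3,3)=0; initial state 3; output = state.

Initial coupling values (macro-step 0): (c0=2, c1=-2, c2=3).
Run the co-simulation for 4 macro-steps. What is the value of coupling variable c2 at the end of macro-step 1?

macro 1: S0 reads c2=3 → after 1×micro: -2; S1 reads c2=3 → after 1×micro: 2; S2 reads c1=-2 → after 1×micro: 0 ⇒ (c0=-2, c1=2, c2=0)
macro 2: S0 reads c2=0 → after 1×micro: -1; S1 reads c2=0 → after 1×micro: 1; S2 reads c1=2 → after 1×micro: 3 ⇒ (c0=-1, c1=1, c2=3)
macro 3: S0 reads c2=3 → after 1×micro: -7/2; S1 reads c2=3 → after 1×micro: 7/2; S2 reads c1=1 → after 1×micro: 1 ⇒ (c0=-7/2, c1=7/2, c2=1)
macro 4: S0 reads c2=1 → after 1×micro: -11/4; S1 reads c2=1 → after 1×micro: 11/4; S2 reads c1=7/2 → after 1×micro: 2 ⇒ (c0=-11/4, c1=11/4, c2=2)

c2 at macro-step 1 = 0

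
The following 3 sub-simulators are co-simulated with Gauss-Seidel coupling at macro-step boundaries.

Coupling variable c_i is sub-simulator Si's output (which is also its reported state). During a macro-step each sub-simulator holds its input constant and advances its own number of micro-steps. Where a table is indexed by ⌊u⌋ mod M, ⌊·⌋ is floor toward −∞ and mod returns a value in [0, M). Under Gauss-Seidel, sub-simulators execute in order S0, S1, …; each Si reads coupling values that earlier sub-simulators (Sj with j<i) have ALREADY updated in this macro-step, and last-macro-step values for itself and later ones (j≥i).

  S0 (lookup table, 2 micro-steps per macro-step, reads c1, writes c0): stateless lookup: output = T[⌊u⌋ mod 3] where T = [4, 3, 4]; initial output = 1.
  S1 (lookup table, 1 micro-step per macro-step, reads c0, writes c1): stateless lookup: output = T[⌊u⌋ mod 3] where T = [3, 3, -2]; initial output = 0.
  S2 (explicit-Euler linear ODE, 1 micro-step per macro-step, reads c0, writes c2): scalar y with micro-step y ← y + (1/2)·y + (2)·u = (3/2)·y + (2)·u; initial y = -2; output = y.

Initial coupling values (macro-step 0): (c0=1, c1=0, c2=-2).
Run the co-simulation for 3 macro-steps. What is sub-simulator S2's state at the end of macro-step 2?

S2 state at macro-step 2 = 31/2

macro 1: S0 reads c1=0 → after 2×micro: 4; S1 reads c0=4 → after 1×micro: 3; S2 reads c0=4 → after 1×micro: 5 ⇒ (c0=4, c1=3, c2=5)
macro 2: S0 reads c1=3 → after 2×micro: 4; S1 reads c0=4 → after 1×micro: 3; S2 reads c0=4 → after 1×micro: 31/2 ⇒ (c0=4, c1=3, c2=31/2)
macro 3: S0 reads c1=3 → after 2×micro: 4; S1 reads c0=4 → after 1×micro: 3; S2 reads c0=4 → after 1×micro: 125/4 ⇒ (c0=4, c1=3, c2=125/4)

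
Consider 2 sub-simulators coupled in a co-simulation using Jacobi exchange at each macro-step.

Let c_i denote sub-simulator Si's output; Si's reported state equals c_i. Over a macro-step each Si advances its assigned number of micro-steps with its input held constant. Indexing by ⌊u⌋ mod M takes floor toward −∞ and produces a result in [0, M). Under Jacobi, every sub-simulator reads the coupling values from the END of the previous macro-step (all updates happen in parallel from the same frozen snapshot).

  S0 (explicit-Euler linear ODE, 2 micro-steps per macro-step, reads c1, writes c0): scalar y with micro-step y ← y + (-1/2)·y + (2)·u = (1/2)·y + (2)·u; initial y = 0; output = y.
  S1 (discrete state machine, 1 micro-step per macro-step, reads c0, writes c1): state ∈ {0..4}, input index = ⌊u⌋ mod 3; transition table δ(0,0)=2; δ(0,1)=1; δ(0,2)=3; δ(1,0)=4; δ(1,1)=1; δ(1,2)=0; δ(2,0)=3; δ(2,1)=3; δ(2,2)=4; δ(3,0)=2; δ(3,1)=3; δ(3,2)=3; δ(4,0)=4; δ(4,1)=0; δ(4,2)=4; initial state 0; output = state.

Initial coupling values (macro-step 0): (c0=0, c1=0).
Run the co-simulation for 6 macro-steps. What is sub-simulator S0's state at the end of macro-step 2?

S0 state at macro-step 2 = 6

macro 1: S0 reads c1=0 → after 2×micro: 0; S1 reads c0=0 → after 1×micro: 2 ⇒ (c0=0, c1=2)
macro 2: S0 reads c1=2 → after 2×micro: 6; S1 reads c0=0 → after 1×micro: 3 ⇒ (c0=6, c1=3)
macro 3: S0 reads c1=3 → after 2×micro: 21/2; S1 reads c0=6 → after 1×micro: 2 ⇒ (c0=21/2, c1=2)
macro 4: S0 reads c1=2 → after 2×micro: 69/8; S1 reads c0=21/2 → after 1×micro: 3 ⇒ (c0=69/8, c1=3)
macro 5: S0 reads c1=3 → after 2×micro: 357/32; S1 reads c0=69/8 → after 1×micro: 3 ⇒ (c0=357/32, c1=3)
macro 6: S0 reads c1=3 → after 2×micro: 1509/128; S1 reads c0=357/32 → after 1×micro: 3 ⇒ (c0=1509/128, c1=3)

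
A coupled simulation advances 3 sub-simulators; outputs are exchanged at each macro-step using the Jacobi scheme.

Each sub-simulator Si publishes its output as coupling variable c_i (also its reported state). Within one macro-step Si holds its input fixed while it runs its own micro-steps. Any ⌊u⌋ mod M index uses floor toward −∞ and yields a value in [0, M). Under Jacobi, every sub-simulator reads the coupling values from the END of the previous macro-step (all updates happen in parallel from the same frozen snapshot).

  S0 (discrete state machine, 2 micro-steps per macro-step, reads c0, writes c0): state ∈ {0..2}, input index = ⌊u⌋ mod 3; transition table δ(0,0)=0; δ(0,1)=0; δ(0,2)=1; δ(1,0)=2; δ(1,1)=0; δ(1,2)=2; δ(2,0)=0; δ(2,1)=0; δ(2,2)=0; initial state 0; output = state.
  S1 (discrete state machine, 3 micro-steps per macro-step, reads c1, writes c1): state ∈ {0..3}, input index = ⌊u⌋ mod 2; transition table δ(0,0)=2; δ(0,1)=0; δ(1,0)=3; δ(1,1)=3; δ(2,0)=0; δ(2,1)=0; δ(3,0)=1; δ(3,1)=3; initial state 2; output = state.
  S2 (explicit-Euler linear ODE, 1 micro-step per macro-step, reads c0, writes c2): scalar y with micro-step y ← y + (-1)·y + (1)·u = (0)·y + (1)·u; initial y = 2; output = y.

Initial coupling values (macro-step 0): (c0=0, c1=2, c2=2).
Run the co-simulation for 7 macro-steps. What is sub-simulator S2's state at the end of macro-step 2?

S2 state at macro-step 2 = 0

macro 1: S0 reads c0=0 → after 2×micro: 0; S1 reads c1=2 → after 3×micro: 0; S2 reads c0=0 → after 1×micro: 0 ⇒ (c0=0, c1=0, c2=0)
macro 2: S0 reads c0=0 → after 2×micro: 0; S1 reads c1=0 → after 3×micro: 2; S2 reads c0=0 → after 1×micro: 0 ⇒ (c0=0, c1=2, c2=0)
macro 3: S0 reads c0=0 → after 2×micro: 0; S1 reads c1=2 → after 3×micro: 0; S2 reads c0=0 → after 1×micro: 0 ⇒ (c0=0, c1=0, c2=0)
macro 4: S0 reads c0=0 → after 2×micro: 0; S1 reads c1=0 → after 3×micro: 2; S2 reads c0=0 → after 1×micro: 0 ⇒ (c0=0, c1=2, c2=0)
macro 5: S0 reads c0=0 → after 2×micro: 0; S1 reads c1=2 → after 3×micro: 0; S2 reads c0=0 → after 1×micro: 0 ⇒ (c0=0, c1=0, c2=0)
macro 6: S0 reads c0=0 → after 2×micro: 0; S1 reads c1=0 → after 3×micro: 2; S2 reads c0=0 → after 1×micro: 0 ⇒ (c0=0, c1=2, c2=0)
macro 7: S0 reads c0=0 → after 2×micro: 0; S1 reads c1=2 → after 3×micro: 0; S2 reads c0=0 → after 1×micro: 0 ⇒ (c0=0, c1=0, c2=0)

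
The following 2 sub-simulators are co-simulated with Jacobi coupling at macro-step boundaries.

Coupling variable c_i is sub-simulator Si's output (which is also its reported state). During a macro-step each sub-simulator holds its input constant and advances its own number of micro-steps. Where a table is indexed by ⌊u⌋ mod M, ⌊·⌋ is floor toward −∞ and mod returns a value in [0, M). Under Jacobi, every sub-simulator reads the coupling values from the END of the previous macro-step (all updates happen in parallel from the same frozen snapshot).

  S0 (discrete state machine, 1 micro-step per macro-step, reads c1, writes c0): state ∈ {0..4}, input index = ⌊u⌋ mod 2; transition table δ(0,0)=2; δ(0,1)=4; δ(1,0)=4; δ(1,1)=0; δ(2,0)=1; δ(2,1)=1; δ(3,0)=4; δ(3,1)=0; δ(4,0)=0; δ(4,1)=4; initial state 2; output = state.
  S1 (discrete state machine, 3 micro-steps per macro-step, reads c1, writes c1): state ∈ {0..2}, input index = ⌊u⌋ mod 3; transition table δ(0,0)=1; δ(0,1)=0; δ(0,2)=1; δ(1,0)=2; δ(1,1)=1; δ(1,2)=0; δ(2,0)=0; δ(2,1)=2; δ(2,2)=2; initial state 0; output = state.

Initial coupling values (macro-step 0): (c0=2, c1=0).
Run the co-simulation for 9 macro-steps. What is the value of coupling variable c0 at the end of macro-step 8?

macro 1: S0 reads c1=0 → after 1×micro: 1; S1 reads c1=0 → after 3×micro: 0 ⇒ (c0=1, c1=0)
macro 2: S0 reads c1=0 → after 1×micro: 4; S1 reads c1=0 → after 3×micro: 0 ⇒ (c0=4, c1=0)
macro 3: S0 reads c1=0 → after 1×micro: 0; S1 reads c1=0 → after 3×micro: 0 ⇒ (c0=0, c1=0)
macro 4: S0 reads c1=0 → after 1×micro: 2; S1 reads c1=0 → after 3×micro: 0 ⇒ (c0=2, c1=0)
macro 5: S0 reads c1=0 → after 1×micro: 1; S1 reads c1=0 → after 3×micro: 0 ⇒ (c0=1, c1=0)
macro 6: S0 reads c1=0 → after 1×micro: 4; S1 reads c1=0 → after 3×micro: 0 ⇒ (c0=4, c1=0)
macro 7: S0 reads c1=0 → after 1×micro: 0; S1 reads c1=0 → after 3×micro: 0 ⇒ (c0=0, c1=0)
macro 8: S0 reads c1=0 → after 1×micro: 2; S1 reads c1=0 → after 3×micro: 0 ⇒ (c0=2, c1=0)
macro 9: S0 reads c1=0 → after 1×micro: 1; S1 reads c1=0 → after 3×micro: 0 ⇒ (c0=1, c1=0)

c0 at macro-step 8 = 2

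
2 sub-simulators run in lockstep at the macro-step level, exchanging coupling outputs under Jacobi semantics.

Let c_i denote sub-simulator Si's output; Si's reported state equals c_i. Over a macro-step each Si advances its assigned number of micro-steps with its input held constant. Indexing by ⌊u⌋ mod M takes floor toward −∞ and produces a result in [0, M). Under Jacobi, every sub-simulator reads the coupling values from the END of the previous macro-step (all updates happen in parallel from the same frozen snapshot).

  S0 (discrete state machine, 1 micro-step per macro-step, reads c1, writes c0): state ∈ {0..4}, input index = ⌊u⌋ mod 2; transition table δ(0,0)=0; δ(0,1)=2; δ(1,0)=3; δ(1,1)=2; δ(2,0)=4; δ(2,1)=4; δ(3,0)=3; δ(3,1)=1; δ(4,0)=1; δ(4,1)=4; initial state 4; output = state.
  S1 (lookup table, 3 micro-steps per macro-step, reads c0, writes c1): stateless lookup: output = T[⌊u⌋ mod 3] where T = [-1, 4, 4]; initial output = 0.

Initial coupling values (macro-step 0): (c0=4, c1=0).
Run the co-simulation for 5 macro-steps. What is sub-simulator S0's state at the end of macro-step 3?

S0 state at macro-step 3 = 3

macro 1: S0 reads c1=0 → after 1×micro: 1; S1 reads c0=4 → after 3×micro: 4 ⇒ (c0=1, c1=4)
macro 2: S0 reads c1=4 → after 1×micro: 3; S1 reads c0=1 → after 3×micro: 4 ⇒ (c0=3, c1=4)
macro 3: S0 reads c1=4 → after 1×micro: 3; S1 reads c0=3 → after 3×micro: -1 ⇒ (c0=3, c1=-1)
macro 4: S0 reads c1=-1 → after 1×micro: 1; S1 reads c0=3 → after 3×micro: -1 ⇒ (c0=1, c1=-1)
macro 5: S0 reads c1=-1 → after 1×micro: 2; S1 reads c0=1 → after 3×micro: 4 ⇒ (c0=2, c1=4)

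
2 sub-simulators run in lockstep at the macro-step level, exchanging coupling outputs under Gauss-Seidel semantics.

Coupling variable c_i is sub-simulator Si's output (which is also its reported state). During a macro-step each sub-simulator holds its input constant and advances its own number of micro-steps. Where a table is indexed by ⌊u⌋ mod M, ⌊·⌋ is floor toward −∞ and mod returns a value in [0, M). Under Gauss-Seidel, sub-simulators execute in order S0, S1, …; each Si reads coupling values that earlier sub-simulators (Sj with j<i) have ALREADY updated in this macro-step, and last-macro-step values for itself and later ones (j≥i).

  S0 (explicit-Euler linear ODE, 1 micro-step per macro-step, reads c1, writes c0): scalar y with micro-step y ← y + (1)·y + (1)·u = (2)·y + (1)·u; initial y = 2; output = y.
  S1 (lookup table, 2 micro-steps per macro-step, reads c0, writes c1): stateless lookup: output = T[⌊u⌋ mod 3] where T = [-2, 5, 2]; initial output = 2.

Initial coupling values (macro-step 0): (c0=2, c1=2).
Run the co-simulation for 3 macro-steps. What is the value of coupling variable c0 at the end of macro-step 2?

c0 at macro-step 2 = 10

macro 1: S0 reads c1=2 → after 1×micro: 6; S1 reads c0=6 → after 2×micro: -2 ⇒ (c0=6, c1=-2)
macro 2: S0 reads c1=-2 → after 1×micro: 10; S1 reads c0=10 → after 2×micro: 5 ⇒ (c0=10, c1=5)
macro 3: S0 reads c1=5 → after 1×micro: 25; S1 reads c0=25 → after 2×micro: 5 ⇒ (c0=25, c1=5)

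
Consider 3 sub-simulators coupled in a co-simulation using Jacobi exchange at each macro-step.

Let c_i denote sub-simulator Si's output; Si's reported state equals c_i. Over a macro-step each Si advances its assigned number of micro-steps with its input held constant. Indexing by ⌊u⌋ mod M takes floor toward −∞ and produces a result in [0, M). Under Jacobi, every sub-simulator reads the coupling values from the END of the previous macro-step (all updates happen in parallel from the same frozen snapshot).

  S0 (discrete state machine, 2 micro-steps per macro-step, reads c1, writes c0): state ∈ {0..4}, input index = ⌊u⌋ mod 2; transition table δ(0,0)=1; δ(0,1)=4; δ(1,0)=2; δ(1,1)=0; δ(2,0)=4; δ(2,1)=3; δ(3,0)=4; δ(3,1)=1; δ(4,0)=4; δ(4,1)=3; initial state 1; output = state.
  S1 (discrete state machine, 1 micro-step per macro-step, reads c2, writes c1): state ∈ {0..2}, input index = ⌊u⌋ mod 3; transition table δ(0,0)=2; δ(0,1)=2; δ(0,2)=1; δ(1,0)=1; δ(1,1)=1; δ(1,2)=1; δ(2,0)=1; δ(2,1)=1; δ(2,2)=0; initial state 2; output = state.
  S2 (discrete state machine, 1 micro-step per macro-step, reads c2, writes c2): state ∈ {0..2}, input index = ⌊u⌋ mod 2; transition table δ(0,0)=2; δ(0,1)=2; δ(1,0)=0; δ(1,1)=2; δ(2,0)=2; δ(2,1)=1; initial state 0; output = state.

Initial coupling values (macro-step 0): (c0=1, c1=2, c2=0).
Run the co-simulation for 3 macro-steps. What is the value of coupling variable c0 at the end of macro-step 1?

macro 1: S0 reads c1=2 → after 2×micro: 4; S1 reads c2=0 → after 1×micro: 1; S2 reads c2=0 → after 1×micro: 2 ⇒ (c0=4, c1=1, c2=2)
macro 2: S0 reads c1=1 → after 2×micro: 1; S1 reads c2=2 → after 1×micro: 1; S2 reads c2=2 → after 1×micro: 2 ⇒ (c0=1, c1=1, c2=2)
macro 3: S0 reads c1=1 → after 2×micro: 4; S1 reads c2=2 → after 1×micro: 1; S2 reads c2=2 → after 1×micro: 2 ⇒ (c0=4, c1=1, c2=2)

c0 at macro-step 1 = 4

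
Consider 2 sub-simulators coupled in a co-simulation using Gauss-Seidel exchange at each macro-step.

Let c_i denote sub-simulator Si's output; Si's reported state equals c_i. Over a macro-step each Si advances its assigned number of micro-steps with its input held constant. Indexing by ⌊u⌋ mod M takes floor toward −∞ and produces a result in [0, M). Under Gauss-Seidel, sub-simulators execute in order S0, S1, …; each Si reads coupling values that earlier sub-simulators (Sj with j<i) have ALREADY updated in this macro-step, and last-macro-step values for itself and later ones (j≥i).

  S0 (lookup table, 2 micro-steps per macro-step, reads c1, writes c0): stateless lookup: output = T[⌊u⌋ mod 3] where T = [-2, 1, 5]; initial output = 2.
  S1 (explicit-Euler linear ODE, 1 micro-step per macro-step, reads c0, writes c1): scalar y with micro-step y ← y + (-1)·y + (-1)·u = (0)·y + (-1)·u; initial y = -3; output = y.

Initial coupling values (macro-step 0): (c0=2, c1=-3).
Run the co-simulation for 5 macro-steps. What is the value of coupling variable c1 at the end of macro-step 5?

macro 1: S0 reads c1=-3 → after 2×micro: -2; S1 reads c0=-2 → after 1×micro: 2 ⇒ (c0=-2, c1=2)
macro 2: S0 reads c1=2 → after 2×micro: 5; S1 reads c0=5 → after 1×micro: -5 ⇒ (c0=5, c1=-5)
macro 3: S0 reads c1=-5 → after 2×micro: 1; S1 reads c0=1 → after 1×micro: -1 ⇒ (c0=1, c1=-1)
macro 4: S0 reads c1=-1 → after 2×micro: 5; S1 reads c0=5 → after 1×micro: -5 ⇒ (c0=5, c1=-5)
macro 5: S0 reads c1=-5 → after 2×micro: 1; S1 reads c0=1 → after 1×micro: -1 ⇒ (c0=1, c1=-1)

c1 at macro-step 5 = -1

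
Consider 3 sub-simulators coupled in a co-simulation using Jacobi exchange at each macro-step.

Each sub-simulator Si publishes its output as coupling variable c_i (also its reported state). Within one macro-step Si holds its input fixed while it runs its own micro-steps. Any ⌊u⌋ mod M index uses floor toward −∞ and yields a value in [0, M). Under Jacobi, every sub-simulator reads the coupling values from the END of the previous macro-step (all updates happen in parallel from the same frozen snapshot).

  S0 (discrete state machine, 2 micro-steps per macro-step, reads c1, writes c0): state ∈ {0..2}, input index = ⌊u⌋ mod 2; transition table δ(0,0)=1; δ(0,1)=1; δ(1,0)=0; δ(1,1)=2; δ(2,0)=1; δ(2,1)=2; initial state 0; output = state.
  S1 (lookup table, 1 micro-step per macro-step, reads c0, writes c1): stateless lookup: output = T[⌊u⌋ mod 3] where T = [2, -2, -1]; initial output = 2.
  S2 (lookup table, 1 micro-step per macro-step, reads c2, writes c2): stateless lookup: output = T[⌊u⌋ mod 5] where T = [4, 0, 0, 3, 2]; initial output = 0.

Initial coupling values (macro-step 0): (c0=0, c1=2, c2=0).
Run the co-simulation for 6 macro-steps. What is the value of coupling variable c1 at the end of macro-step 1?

c1 at macro-step 1 = 2

macro 1: S0 reads c1=2 → after 2×micro: 0; S1 reads c0=0 → after 1×micro: 2; S2 reads c2=0 → after 1×micro: 4 ⇒ (c0=0, c1=2, c2=4)
macro 2: S0 reads c1=2 → after 2×micro: 0; S1 reads c0=0 → after 1×micro: 2; S2 reads c2=4 → after 1×micro: 2 ⇒ (c0=0, c1=2, c2=2)
macro 3: S0 reads c1=2 → after 2×micro: 0; S1 reads c0=0 → after 1×micro: 2; S2 reads c2=2 → after 1×micro: 0 ⇒ (c0=0, c1=2, c2=0)
macro 4: S0 reads c1=2 → after 2×micro: 0; S1 reads c0=0 → after 1×micro: 2; S2 reads c2=0 → after 1×micro: 4 ⇒ (c0=0, c1=2, c2=4)
macro 5: S0 reads c1=2 → after 2×micro: 0; S1 reads c0=0 → after 1×micro: 2; S2 reads c2=4 → after 1×micro: 2 ⇒ (c0=0, c1=2, c2=2)
macro 6: S0 reads c1=2 → after 2×micro: 0; S1 reads c0=0 → after 1×micro: 2; S2 reads c2=2 → after 1×micro: 0 ⇒ (c0=0, c1=2, c2=0)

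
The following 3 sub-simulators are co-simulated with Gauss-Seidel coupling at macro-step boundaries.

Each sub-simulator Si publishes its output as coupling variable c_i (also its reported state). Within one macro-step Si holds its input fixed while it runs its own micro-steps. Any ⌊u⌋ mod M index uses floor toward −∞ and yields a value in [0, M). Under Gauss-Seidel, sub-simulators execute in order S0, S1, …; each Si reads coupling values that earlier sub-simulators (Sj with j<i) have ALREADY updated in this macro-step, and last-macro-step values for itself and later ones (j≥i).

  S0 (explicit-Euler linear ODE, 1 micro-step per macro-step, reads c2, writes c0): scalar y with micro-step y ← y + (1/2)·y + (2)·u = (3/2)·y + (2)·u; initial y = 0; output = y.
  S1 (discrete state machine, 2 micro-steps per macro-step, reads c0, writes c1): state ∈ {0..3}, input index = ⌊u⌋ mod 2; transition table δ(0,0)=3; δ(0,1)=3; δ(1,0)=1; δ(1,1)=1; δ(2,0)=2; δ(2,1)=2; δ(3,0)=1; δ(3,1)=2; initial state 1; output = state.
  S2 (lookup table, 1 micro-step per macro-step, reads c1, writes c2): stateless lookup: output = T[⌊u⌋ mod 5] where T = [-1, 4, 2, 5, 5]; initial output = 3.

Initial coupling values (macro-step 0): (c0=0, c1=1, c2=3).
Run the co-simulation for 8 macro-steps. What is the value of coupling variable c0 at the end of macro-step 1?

c0 at macro-step 1 = 6

macro 1: S0 reads c2=3 → after 1×micro: 6; S1 reads c0=6 → after 2×micro: 1; S2 reads c1=1 → after 1×micro: 4 ⇒ (c0=6, c1=1, c2=4)
macro 2: S0 reads c2=4 → after 1×micro: 17; S1 reads c0=17 → after 2×micro: 1; S2 reads c1=1 → after 1×micro: 4 ⇒ (c0=17, c1=1, c2=4)
macro 3: S0 reads c2=4 → after 1×micro: 67/2; S1 reads c0=67/2 → after 2×micro: 1; S2 reads c1=1 → after 1×micro: 4 ⇒ (c0=67/2, c1=1, c2=4)
macro 4: S0 reads c2=4 → after 1×micro: 233/4; S1 reads c0=233/4 → after 2×micro: 1; S2 reads c1=1 → after 1×micro: 4 ⇒ (c0=233/4, c1=1, c2=4)
macro 5: S0 reads c2=4 → after 1×micro: 763/8; S1 reads c0=763/8 → after 2×micro: 1; S2 reads c1=1 → after 1×micro: 4 ⇒ (c0=763/8, c1=1, c2=4)
macro 6: S0 reads c2=4 → after 1×micro: 2417/16; S1 reads c0=2417/16 → after 2×micro: 1; S2 reads c1=1 → after 1×micro: 4 ⇒ (c0=2417/16, c1=1, c2=4)
macro 7: S0 reads c2=4 → after 1×micro: 7507/32; S1 reads c0=7507/32 → after 2×micro: 1; S2 reads c1=1 → after 1×micro: 4 ⇒ (c0=7507/32, c1=1, c2=4)
macro 8: S0 reads c2=4 → after 1×micro: 23033/64; S1 reads c0=23033/64 → after 2×micro: 1; S2 reads c1=1 → after 1×micro: 4 ⇒ (c0=23033/64, c1=1, c2=4)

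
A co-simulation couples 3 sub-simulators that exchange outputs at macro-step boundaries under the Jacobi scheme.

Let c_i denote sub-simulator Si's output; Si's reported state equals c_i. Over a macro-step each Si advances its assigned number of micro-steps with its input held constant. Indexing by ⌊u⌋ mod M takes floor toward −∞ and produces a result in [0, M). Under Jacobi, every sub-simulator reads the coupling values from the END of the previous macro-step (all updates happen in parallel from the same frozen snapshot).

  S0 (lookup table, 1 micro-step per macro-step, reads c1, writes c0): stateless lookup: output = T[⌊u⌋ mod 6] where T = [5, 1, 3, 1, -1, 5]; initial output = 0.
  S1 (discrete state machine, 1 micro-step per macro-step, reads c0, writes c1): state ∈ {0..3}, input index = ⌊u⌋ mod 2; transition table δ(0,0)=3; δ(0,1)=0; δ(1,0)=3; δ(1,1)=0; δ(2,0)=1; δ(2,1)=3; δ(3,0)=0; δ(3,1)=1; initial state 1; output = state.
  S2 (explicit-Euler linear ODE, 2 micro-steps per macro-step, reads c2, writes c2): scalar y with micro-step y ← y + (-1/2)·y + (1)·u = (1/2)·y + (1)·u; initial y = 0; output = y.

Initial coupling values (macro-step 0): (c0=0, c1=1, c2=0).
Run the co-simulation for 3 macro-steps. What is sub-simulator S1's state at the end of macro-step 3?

S1 state at macro-step 3 = 0

macro 1: S0 reads c1=1 → after 1×micro: 1; S1 reads c0=0 → after 1×micro: 3; S2 reads c2=0 → after 2×micro: 0 ⇒ (c0=1, c1=3, c2=0)
macro 2: S0 reads c1=3 → after 1×micro: 1; S1 reads c0=1 → after 1×micro: 1; S2 reads c2=0 → after 2×micro: 0 ⇒ (c0=1, c1=1, c2=0)
macro 3: S0 reads c1=1 → after 1×micro: 1; S1 reads c0=1 → after 1×micro: 0; S2 reads c2=0 → after 2×micro: 0 ⇒ (c0=1, c1=0, c2=0)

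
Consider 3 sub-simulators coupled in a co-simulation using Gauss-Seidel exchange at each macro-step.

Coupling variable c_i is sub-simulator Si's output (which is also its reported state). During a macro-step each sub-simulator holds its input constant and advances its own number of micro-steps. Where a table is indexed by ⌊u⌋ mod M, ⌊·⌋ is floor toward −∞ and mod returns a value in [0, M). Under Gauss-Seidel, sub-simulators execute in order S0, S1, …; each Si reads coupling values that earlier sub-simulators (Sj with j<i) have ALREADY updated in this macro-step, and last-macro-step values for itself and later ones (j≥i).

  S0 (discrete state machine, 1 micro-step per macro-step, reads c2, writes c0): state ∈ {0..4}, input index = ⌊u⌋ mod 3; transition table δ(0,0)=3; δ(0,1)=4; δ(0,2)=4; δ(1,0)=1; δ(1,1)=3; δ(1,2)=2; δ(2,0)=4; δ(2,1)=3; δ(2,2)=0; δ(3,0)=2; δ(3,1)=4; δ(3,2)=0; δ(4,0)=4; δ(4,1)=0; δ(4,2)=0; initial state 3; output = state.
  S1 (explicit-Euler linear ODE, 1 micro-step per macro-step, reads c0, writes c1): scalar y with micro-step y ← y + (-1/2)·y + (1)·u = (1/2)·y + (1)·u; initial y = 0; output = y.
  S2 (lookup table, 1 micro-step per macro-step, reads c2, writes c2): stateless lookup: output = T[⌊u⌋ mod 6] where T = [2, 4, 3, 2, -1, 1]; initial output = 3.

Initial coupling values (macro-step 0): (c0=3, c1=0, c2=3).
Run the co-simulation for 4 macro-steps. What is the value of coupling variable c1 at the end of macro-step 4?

c1 at macro-step 4 = 7/4

macro 1: S0 reads c2=3 → after 1×micro: 2; S1 reads c0=2 → after 1×micro: 2; S2 reads c2=3 → after 1×micro: 2 ⇒ (c0=2, c1=2, c2=2)
macro 2: S0 reads c2=2 → after 1×micro: 0; S1 reads c0=0 → after 1×micro: 1; S2 reads c2=2 → after 1×micro: 3 ⇒ (c0=0, c1=1, c2=3)
macro 3: S0 reads c2=3 → after 1×micro: 3; S1 reads c0=3 → after 1×micro: 7/2; S2 reads c2=3 → after 1×micro: 2 ⇒ (c0=3, c1=7/2, c2=2)
macro 4: S0 reads c2=2 → after 1×micro: 0; S1 reads c0=0 → after 1×micro: 7/4; S2 reads c2=2 → after 1×micro: 3 ⇒ (c0=0, c1=7/4, c2=3)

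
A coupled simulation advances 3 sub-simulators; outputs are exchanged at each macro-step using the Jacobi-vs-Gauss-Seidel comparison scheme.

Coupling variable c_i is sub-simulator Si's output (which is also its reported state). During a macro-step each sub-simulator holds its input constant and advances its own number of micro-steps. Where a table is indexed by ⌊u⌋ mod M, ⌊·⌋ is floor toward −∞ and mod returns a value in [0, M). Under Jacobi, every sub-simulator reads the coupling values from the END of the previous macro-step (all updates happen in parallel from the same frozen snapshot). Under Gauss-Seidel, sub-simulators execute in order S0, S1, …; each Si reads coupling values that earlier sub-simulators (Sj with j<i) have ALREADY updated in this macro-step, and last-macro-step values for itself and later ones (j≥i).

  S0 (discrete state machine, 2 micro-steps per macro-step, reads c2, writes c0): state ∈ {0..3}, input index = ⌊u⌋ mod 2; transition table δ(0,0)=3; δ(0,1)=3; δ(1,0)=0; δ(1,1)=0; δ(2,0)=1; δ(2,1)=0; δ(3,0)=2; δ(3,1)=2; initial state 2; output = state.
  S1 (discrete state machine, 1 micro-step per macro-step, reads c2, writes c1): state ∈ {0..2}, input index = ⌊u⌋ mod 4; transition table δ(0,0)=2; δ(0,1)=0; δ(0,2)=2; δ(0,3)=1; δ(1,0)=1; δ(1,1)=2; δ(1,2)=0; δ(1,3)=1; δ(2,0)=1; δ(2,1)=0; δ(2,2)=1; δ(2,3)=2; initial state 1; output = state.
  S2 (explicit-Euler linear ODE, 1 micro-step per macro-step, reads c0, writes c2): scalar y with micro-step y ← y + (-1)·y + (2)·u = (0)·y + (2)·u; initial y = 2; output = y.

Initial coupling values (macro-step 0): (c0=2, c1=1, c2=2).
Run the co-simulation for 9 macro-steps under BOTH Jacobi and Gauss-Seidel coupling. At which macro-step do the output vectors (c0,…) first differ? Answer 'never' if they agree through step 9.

[Jacobi] macro 1: S0 reads c2=2 → after 2×micro: 0; S1 reads c2=2 → after 1×micro: 0; S2 reads c0=2 → after 1×micro: 4 ⇒ (c0=0, c1=0, c2=4)
[Jacobi] macro 2: S0 reads c2=4 → after 2×micro: 2; S1 reads c2=4 → after 1×micro: 2; S2 reads c0=0 → after 1×micro: 0 ⇒ (c0=2, c1=2, c2=0)
[Jacobi] macro 3: S0 reads c2=0 → after 2×micro: 0; S1 reads c2=0 → after 1×micro: 1; S2 reads c0=2 → after 1×micro: 4 ⇒ (c0=0, c1=1, c2=4)
[Jacobi] macro 4: S0 reads c2=4 → after 2×micro: 2; S1 reads c2=4 → after 1×micro: 1; S2 reads c0=0 → after 1×micro: 0 ⇒ (c0=2, c1=1, c2=0)
[Jacobi] macro 5: S0 reads c2=0 → after 2×micro: 0; S1 reads c2=0 → after 1×micro: 1; S2 reads c0=2 → after 1×micro: 4 ⇒ (c0=0, c1=1, c2=4)
[Jacobi] macro 6: S0 reads c2=4 → after 2×micro: 2; S1 reads c2=4 → after 1×micro: 1; S2 reads c0=0 → after 1×micro: 0 ⇒ (c0=2, c1=1, c2=0)
[Jacobi] macro 7: S0 reads c2=0 → after 2×micro: 0; S1 reads c2=0 → after 1×micro: 1; S2 reads c0=2 → after 1×micro: 4 ⇒ (c0=0, c1=1, c2=4)
[Jacobi] macro 8: S0 reads c2=4 → after 2×micro: 2; S1 reads c2=4 → after 1×micro: 1; S2 reads c0=0 → after 1×micro: 0 ⇒ (c0=2, c1=1, c2=0)
[Jacobi] macro 9: S0 reads c2=0 → after 2×micro: 0; S1 reads c2=0 → after 1×micro: 1; S2 reads c0=2 → after 1×micro: 4 ⇒ (c0=0, c1=1, c2=4)
[Gauss-Seidel] macro 1: S0 reads c2=2 → after 2×micro: 0; S1 reads c2=2 → after 1×micro: 0; S2 reads c0=0 → after 1×micro: 0 ⇒ (c0=0, c1=0, c2=0)
[Gauss-Seidel] macro 2: S0 reads c2=0 → after 2×micro: 2; S1 reads c2=0 → after 1×micro: 2; S2 reads c0=2 → after 1×micro: 4 ⇒ (c0=2, c1=2, c2=4)
[Gauss-Seidel] macro 3: S0 reads c2=4 → after 2×micro: 0; S1 reads c2=4 → after 1×micro: 1; S2 reads c0=0 → after 1×micro: 0 ⇒ (c0=0, c1=1, c2=0)
[Gauss-Seidel] macro 4: S0 reads c2=0 → after 2×micro: 2; S1 reads c2=0 → after 1×micro: 1; S2 reads c0=2 → after 1×micro: 4 ⇒ (c0=2, c1=1, c2=4)
[Gauss-Seidel] macro 5: S0 reads c2=4 → after 2×micro: 0; S1 reads c2=4 → after 1×micro: 1; S2 reads c0=0 → after 1×micro: 0 ⇒ (c0=0, c1=1, c2=0)
[Gauss-Seidel] macro 6: S0 reads c2=0 → after 2×micro: 2; S1 reads c2=0 → after 1×micro: 1; S2 reads c0=2 → after 1×micro: 4 ⇒ (c0=2, c1=1, c2=4)
[Gauss-Seidel] macro 7: S0 reads c2=4 → after 2×micro: 0; S1 reads c2=4 → after 1×micro: 1; S2 reads c0=0 → after 1×micro: 0 ⇒ (c0=0, c1=1, c2=0)
[Gauss-Seidel] macro 8: S0 reads c2=0 → after 2×micro: 2; S1 reads c2=0 → after 1×micro: 1; S2 reads c0=2 → after 1×micro: 4 ⇒ (c0=2, c1=1, c2=4)
[Gauss-Seidel] macro 9: S0 reads c2=4 → after 2×micro: 0; S1 reads c2=4 → after 1×micro: 1; S2 reads c0=0 → after 1×micro: 0 ⇒ (c0=0, c1=1, c2=0)

first divergence at macro-step: 1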